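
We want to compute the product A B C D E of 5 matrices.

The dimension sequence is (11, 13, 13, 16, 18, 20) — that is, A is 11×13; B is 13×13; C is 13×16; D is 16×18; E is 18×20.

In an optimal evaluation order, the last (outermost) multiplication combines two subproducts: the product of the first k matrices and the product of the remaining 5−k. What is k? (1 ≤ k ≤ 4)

4

Adjacent pairs: AB = 11·13·13 = 1859; BC = 13·13·16 = 2704; CD = 13·16·18 = 3744; DE = 16·18·20 = 5760.
Length 3: A..C: k=1: 0+2704+11·13·16=4992; k=2: 1859+0+11·13·16=4147 → min 4147 | B..D: k=2: 0+3744+13·13·18=6786; k=3: 2704+0+13·16·18=6448 → min 6448 | C..E: k=3: 0+5760+13·16·20=9920; k=4: 3744+0+13·18·20=8424 → min 8424.
Length 4: A..D: k=1: 0+6448+11·13·18=9022; k=2: 1859+3744+11·13·18=8177; k=3: 4147+0+11·16·18=7315 → min 7315 | B..E: k=2: 0+8424+13·13·20=11804; k=3: 2704+5760+13·16·20=12624; k=4: 6448+0+13·18·20=11128 → min 11128.
Top-level splits: k=1: (A..A)·(B..E) → 0+11128+11·13·20 = 13988; k=2: (A..B)·(C..E) → 1859+8424+11·13·20 = 13143; k=3: (A..C)·(D..E) → 4147+5760+11·16·20 = 13427; k=4: (A..D)·(E..E) → 7315+0+11·18·20 = 11275.
Best split is after D, i.e. k = 4.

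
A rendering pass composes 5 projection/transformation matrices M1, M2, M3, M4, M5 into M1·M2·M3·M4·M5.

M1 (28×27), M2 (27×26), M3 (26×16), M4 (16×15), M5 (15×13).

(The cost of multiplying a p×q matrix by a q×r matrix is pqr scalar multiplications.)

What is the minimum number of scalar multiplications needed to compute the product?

Adjacent pairs: M1M2 = 28·27·26 = 19656; M2M3 = 27·26·16 = 11232; M3M4 = 26·16·15 = 6240; M4M5 = 16·15·13 = 3120.
Length 3: M1..M3: k=1: 0+11232+28·27·16=23328; k=2: 19656+0+28·26·16=31304 → min 23328 | M2..M4: k=2: 0+6240+27·26·15=16770; k=3: 11232+0+27·16·15=17712 → min 16770 | M3..M5: k=3: 0+3120+26·16·13=8528; k=4: 6240+0+26·15·13=11310 → min 8528.
Length 4: M1..M4: k=1: 0+16770+28·27·15=28110; k=2: 19656+6240+28·26·15=36816; k=3: 23328+0+28·16·15=30048 → min 28110 | M2..M5: k=2: 0+8528+27·26·13=17654; k=3: 11232+3120+27·16·13=19968; k=4: 16770+0+27·15·13=22035 → min 17654.
Length 5: M1..M5: k=1: 0+17654+28·27·13=27482; k=2: 19656+8528+28·26·13=37648; k=3: 23328+3120+28·16·13=32272; k=4: 28110+0+28·15·13=33570 → min 27482.
Optimal order: (M1·(M2·(M3·(M4·M5)))) with cost 27482.

27482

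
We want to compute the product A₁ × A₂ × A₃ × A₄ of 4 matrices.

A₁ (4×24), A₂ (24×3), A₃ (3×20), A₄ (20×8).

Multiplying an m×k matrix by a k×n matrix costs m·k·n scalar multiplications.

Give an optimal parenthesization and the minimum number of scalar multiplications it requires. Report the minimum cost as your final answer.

Adjacent pairs: A₁A₂ = 4·24·3 = 288; A₂A₃ = 24·3·20 = 1440; A₃A₄ = 3·20·8 = 480.
Length 3: A₁..A₃: k=1: 0+1440+4·24·20=3360; k=2: 288+0+4·3·20=528 → min 528 | A₂..A₄: k=2: 0+480+24·3·8=1056; k=3: 1440+0+24·20·8=5280 → min 1056.
Length 4: A₁..A₄: k=1: 0+1056+4·24·8=1824; k=2: 288+480+4·3·8=864; k=3: 528+0+4·20·8=1168 → min 864.
Optimal parenthesization: ((A₁ × A₂) × (A₃ × A₄)) with cost 864.

864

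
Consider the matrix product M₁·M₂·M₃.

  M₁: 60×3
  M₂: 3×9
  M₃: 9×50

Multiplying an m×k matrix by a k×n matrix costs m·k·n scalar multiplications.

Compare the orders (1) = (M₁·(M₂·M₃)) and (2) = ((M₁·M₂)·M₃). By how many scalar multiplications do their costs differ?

Order (1) = (M₁·(M₂·M₃)): (M₂·M₃): 3×9 by 9×50 → 3×50, cost 3·9·50 = 1350; (M₁·(M₂·M₃)): 60×3 by 3×50 → 60×50, cost 60·3·50 = 9000; cumulative 10350. Total 10350.
Order (2) = ((M₁·M₂)·M₃): (M₁·M₂): 60×3 by 3×9 → 60×9, cost 60·3·9 = 1620; ((M₁·M₂)·M₃): 60×9 by 9×50 → 60×50, cost 60·9·50 = 27000; cumulative 28620. Total 28620.
Difference: |10350 − 28620| = 18270.

18270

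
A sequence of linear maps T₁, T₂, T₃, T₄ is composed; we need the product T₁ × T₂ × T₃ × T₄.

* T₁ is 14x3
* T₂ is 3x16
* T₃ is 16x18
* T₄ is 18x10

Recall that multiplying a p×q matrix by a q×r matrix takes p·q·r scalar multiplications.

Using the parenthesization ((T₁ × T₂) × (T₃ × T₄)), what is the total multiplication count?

5792

(T₁ × T₂): 14×3 by 3×16 → 14×16, cost 14·3·16 = 672
(T₃ × T₄): 16×18 by 18×10 → 16×10, cost 16·18·10 = 2880
((T₁ × T₂) × (T₃ × T₄)): 14×16 by 16×10 → 14×10, cost 14·16·10 = 2240; cumulative 5792
Total: 5792 scalar multiplications.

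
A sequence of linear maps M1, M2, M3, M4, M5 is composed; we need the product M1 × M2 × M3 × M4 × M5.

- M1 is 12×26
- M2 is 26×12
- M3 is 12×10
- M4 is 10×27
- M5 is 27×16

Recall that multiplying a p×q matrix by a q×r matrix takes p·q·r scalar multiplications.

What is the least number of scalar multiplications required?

Adjacent pairs: M1M2 = 12·26·12 = 3744; M2M3 = 26·12·10 = 3120; M3M4 = 12·10·27 = 3240; M4M5 = 10·27·16 = 4320.
Length 3: M1..M3: k=1: 0+3120+12·26·10=6240; k=2: 3744+0+12·12·10=5184 → min 5184 | M2..M4: k=2: 0+3240+26·12·27=11664; k=3: 3120+0+26·10·27=10140 → min 10140 | M3..M5: k=3: 0+4320+12·10·16=6240; k=4: 3240+0+12·27·16=8424 → min 6240.
Length 4: M1..M4: k=1: 0+10140+12·26·27=18564; k=2: 3744+3240+12·12·27=10872; k=3: 5184+0+12·10·27=8424 → min 8424 | M2..M5: k=2: 0+6240+26·12·16=11232; k=3: 3120+4320+26·10·16=11600; k=4: 10140+0+26·27·16=21372 → min 11232.
Length 5: M1..M5: k=1: 0+11232+12·26·16=16224; k=2: 3744+6240+12·12·16=12288; k=3: 5184+4320+12·10·16=11424; k=4: 8424+0+12·27·16=13608 → min 11424.
Optimal order: (((M1 × M2) × M3) × (M4 × M5)) with cost 11424.

11424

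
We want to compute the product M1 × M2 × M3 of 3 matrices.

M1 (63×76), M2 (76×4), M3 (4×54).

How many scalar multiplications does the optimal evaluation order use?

32760

Order (M1 × (M2 × M3)): (M2 × M3): 76×4 by 4×54 → 76×54, cost 76·4·54 = 16416; (M1 × (M2 × M3)): 63×76 by 76×54 → 63×54, cost 63·76·54 = 258552; cumulative 274968. Total 274968.
Order ((M1 × M2) × M3): (M1 × M2): 63×76 by 76×4 → 63×4, cost 63·76·4 = 19152; ((M1 × M2) × M3): 63×4 by 4×54 → 63×54, cost 63·4·54 = 13608; cumulative 32760. Total 32760.
Minimum: 32760.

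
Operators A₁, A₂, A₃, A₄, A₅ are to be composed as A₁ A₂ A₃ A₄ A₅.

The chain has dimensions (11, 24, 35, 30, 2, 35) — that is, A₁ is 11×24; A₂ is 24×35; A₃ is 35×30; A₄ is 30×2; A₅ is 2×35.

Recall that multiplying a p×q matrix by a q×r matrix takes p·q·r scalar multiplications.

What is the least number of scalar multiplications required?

Adjacent pairs: A₁A₂ = 11·24·35 = 9240; A₂A₃ = 24·35·30 = 25200; A₃A₄ = 35·30·2 = 2100; A₄A₅ = 30·2·35 = 2100.
Length 3: A₁..A₃: k=1: 0+25200+11·24·30=33120; k=2: 9240+0+11·35·30=20790 → min 20790 | A₂..A₄: k=2: 0+2100+24·35·2=3780; k=3: 25200+0+24·30·2=26640 → min 3780 | A₃..A₅: k=3: 0+2100+35·30·35=38850; k=4: 2100+0+35·2·35=4550 → min 4550.
Length 4: A₁..A₄: k=1: 0+3780+11·24·2=4308; k=2: 9240+2100+11·35·2=12110; k=3: 20790+0+11·30·2=21450 → min 4308 | A₂..A₅: k=2: 0+4550+24·35·35=33950; k=3: 25200+2100+24·30·35=52500; k=4: 3780+0+24·2·35=5460 → min 5460.
Length 5: A₁..A₅: k=1: 0+5460+11·24·35=14700; k=2: 9240+4550+11·35·35=27265; k=3: 20790+2100+11·30·35=34440; k=4: 4308+0+11·2·35=5078 → min 5078.
Optimal order: ((A₁ (A₂ (A₃ A₄))) A₅) with cost 5078.

5078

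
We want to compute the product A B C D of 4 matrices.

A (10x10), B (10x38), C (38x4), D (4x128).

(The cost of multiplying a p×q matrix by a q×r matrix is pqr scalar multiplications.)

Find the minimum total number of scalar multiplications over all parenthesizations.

7040

Adjacent pairs: AB = 10·10·38 = 3800; BC = 10·38·4 = 1520; CD = 38·4·128 = 19456.
Length 3: A..C: k=1: 0+1520+10·10·4=1920; k=2: 3800+0+10·38·4=5320 → min 1920 | B..D: k=2: 0+19456+10·38·128=68096; k=3: 1520+0+10·4·128=6640 → min 6640.
Length 4: A..D: k=1: 0+6640+10·10·128=19440; k=2: 3800+19456+10·38·128=71896; k=3: 1920+0+10·4·128=7040 → min 7040.
Optimal order: ((A (B C)) D) with cost 7040.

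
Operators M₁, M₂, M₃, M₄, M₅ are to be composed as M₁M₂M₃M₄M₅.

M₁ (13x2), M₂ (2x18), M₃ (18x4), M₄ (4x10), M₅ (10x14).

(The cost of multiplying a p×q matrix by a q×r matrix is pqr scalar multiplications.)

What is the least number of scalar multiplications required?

868

Adjacent pairs: M₁M₂ = 13·2·18 = 468; M₂M₃ = 2·18·4 = 144; M₃M₄ = 18·4·10 = 720; M₄M₅ = 4·10·14 = 560.
Length 3: M₁..M₃: k=1: 0+144+13·2·4=248; k=2: 468+0+13·18·4=1404 → min 248 | M₂..M₄: k=2: 0+720+2·18·10=1080; k=3: 144+0+2·4·10=224 → min 224 | M₃..M₅: k=3: 0+560+18·4·14=1568; k=4: 720+0+18·10·14=3240 → min 1568.
Length 4: M₁..M₄: k=1: 0+224+13·2·10=484; k=2: 468+720+13·18·10=3528; k=3: 248+0+13·4·10=768 → min 484 | M₂..M₅: k=2: 0+1568+2·18·14=2072; k=3: 144+560+2·4·14=816; k=4: 224+0+2·10·14=504 → min 504.
Length 5: M₁..M₅: k=1: 0+504+13·2·14=868; k=2: 468+1568+13·18·14=5312; k=3: 248+560+13·4·14=1536; k=4: 484+0+13·10·14=2304 → min 868.
Optimal order: (M₁(((M₂M₃)M₄)M₅)) with cost 868.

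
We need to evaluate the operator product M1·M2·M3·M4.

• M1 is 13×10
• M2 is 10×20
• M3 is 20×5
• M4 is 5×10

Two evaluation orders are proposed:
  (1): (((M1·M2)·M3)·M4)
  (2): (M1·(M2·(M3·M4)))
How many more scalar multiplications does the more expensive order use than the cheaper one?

Order (1) = (((M1·M2)·M3)·M4): (M1·M2): 13×10 by 10×20 → 13×20, cost 13·10·20 = 2600; ((M1·M2)·M3): 13×20 by 20×5 → 13×5, cost 13·20·5 = 1300; cumulative 3900; (((M1·M2)·M3)·M4): 13×5 by 5×10 → 13×10, cost 13·5·10 = 650; cumulative 4550. Total 4550.
Order (2) = (M1·(M2·(M3·M4))): (M3·M4): 20×5 by 5×10 → 20×10, cost 20·5·10 = 1000; (M2·(M3·M4)): 10×20 by 20×10 → 10×10, cost 10·20·10 = 2000; cumulative 3000; (M1·(M2·(M3·M4))): 13×10 by 10×10 → 13×10, cost 13·10·10 = 1300; cumulative 4300. Total 4300.
Difference: |4550 − 4300| = 250.

250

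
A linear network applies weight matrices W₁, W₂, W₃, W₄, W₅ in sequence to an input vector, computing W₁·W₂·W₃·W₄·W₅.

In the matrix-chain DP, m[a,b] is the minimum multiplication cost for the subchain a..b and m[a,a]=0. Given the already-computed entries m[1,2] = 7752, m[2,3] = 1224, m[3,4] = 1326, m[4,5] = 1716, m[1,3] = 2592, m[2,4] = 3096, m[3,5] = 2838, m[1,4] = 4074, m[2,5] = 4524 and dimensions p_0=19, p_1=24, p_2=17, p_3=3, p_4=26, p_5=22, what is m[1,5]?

5562

m[1,5] = min over k∈[1,4] of m[1,k]+m[k+1,5]+p_{0}·p_k·p_{5}.
k=1: 0 + 4524 + 19·24·22 = 14556; k=2: 7752 + 2838 + 19·17·22 = 17696; k=3: 2592 + 1716 + 19·3·22 = 5562; k=4: 4074 + 0 + 19·26·22 = 14942.
Minimum: 5562 at k=3.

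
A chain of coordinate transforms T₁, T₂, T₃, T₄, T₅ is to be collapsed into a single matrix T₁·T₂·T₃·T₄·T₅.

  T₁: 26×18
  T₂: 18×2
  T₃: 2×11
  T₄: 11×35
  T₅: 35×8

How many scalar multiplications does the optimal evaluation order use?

Adjacent pairs: T₁T₂ = 26·18·2 = 936; T₂T₃ = 18·2·11 = 396; T₃T₄ = 2·11·35 = 770; T₄T₅ = 11·35·8 = 3080.
Length 3: T₁..T₃: k=1: 0+396+26·18·11=5544; k=2: 936+0+26·2·11=1508 → min 1508 | T₂..T₄: k=2: 0+770+18·2·35=2030; k=3: 396+0+18·11·35=7326 → min 2030 | T₃..T₅: k=3: 0+3080+2·11·8=3256; k=4: 770+0+2·35·8=1330 → min 1330.
Length 4: T₁..T₄: k=1: 0+2030+26·18·35=18410; k=2: 936+770+26·2·35=3526; k=3: 1508+0+26·11·35=11518 → min 3526 | T₂..T₅: k=2: 0+1330+18·2·8=1618; k=3: 396+3080+18·11·8=5060; k=4: 2030+0+18·35·8=7070 → min 1618.
Length 5: T₁..T₅: k=1: 0+1618+26·18·8=5362; k=2: 936+1330+26·2·8=2682; k=3: 1508+3080+26·11·8=6876; k=4: 3526+0+26·35·8=10806 → min 2682.
Optimal order: ((T₁·T₂)·((T₃·T₄)·T₅)) with cost 2682.

2682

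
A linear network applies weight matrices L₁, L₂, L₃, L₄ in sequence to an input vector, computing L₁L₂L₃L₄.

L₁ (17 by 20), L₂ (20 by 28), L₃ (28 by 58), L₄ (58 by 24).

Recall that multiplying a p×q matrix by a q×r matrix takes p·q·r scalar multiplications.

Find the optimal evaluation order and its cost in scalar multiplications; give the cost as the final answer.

Adjacent pairs: L₁L₂ = 17·20·28 = 9520; L₂L₃ = 20·28·58 = 32480; L₃L₄ = 28·58·24 = 38976.
Length 3: L₁..L₃: k=1: 0+32480+17·20·58=52200; k=2: 9520+0+17·28·58=37128 → min 37128 | L₂..L₄: k=2: 0+38976+20·28·24=52416; k=3: 32480+0+20·58·24=60320 → min 52416.
Length 4: L₁..L₄: k=1: 0+52416+17·20·24=60576; k=2: 9520+38976+17·28·24=59920; k=3: 37128+0+17·58·24=60792 → min 59920.
Optimal parenthesization: ((L₁L₂)(L₃L₄)) with cost 59920.

59920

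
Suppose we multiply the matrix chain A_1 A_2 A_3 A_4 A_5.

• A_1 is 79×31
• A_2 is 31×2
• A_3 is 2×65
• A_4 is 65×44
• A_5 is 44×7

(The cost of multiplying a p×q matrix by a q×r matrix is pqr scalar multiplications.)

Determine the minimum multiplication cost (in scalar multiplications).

Adjacent pairs: A_1A_2 = 79·31·2 = 4898; A_2A_3 = 31·2·65 = 4030; A_3A_4 = 2·65·44 = 5720; A_4A_5 = 65·44·7 = 20020.
Length 3: A_1..A_3: k=1: 0+4030+79·31·65=163215; k=2: 4898+0+79·2·65=15168 → min 15168 | A_2..A_4: k=2: 0+5720+31·2·44=8448; k=3: 4030+0+31·65·44=92690 → min 8448 | A_3..A_5: k=3: 0+20020+2·65·7=20930; k=4: 5720+0+2·44·7=6336 → min 6336.
Length 4: A_1..A_4: k=1: 0+8448+79·31·44=116204; k=2: 4898+5720+79·2·44=17570; k=3: 15168+0+79·65·44=241108 → min 17570 | A_2..A_5: k=2: 0+6336+31·2·7=6770; k=3: 4030+20020+31·65·7=38155; k=4: 8448+0+31·44·7=17996 → min 6770.
Length 5: A_1..A_5: k=1: 0+6770+79·31·7=23913; k=2: 4898+6336+79·2·7=12340; k=3: 15168+20020+79·65·7=71133; k=4: 17570+0+79·44·7=41902 → min 12340.
Optimal order: ((A_1 A_2) ((A_3 A_4) A_5)) with cost 12340.

12340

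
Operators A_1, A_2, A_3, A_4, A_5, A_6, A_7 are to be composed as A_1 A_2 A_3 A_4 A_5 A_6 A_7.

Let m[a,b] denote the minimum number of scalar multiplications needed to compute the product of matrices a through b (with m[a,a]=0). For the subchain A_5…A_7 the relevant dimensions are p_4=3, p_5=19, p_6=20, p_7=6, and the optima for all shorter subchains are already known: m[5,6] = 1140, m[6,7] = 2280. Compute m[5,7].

1500

m[5,7] = min over k∈[5,6] of m[5,k]+m[k+1,7]+p_{4}·p_k·p_{7}.
k=5: 0 + 2280 + 3·19·6 = 2622; k=6: 1140 + 0 + 3·20·6 = 1500.
Minimum: 1500 at k=6.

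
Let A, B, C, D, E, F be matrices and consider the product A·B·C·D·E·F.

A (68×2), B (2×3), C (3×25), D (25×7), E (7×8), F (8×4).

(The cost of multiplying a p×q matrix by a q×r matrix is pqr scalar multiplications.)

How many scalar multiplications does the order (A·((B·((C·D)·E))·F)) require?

1349

(C·D): 3×25 by 25×7 → 3×7, cost 3·25·7 = 525
((C·D)·E): 3×7 by 7×8 → 3×8, cost 3·7·8 = 168; cumulative 693
(B·((C·D)·E)): 2×3 by 3×8 → 2×8, cost 2·3·8 = 48; cumulative 741
((B·((C·D)·E))·F): 2×8 by 8×4 → 2×4, cost 2·8·4 = 64; cumulative 805
(A·((B·((C·D)·E))·F)): 68×2 by 2×4 → 68×4, cost 68·2·4 = 544; cumulative 1349
Total: 1349 scalar multiplications.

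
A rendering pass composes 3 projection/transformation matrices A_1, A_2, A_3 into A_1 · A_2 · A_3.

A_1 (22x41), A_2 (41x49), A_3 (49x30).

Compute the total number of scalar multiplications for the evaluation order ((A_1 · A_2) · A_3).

(A_1 · A_2): 22×41 by 41×49 → 22×49, cost 22·41·49 = 44198
((A_1 · A_2) · A_3): 22×49 by 49×30 → 22×30, cost 22·49·30 = 32340; cumulative 76538
Total: 76538 scalar multiplications.

76538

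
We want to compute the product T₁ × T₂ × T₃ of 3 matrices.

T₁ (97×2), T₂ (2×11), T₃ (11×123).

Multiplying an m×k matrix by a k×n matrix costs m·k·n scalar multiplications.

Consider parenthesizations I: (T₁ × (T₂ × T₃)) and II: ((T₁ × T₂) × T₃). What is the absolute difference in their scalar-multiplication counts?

Order I = (T₁ × (T₂ × T₃)): (T₂ × T₃): 2×11 by 11×123 → 2×123, cost 2·11·123 = 2706; (T₁ × (T₂ × T₃)): 97×2 by 2×123 → 97×123, cost 97·2·123 = 23862; cumulative 26568. Total 26568.
Order II = ((T₁ × T₂) × T₃): (T₁ × T₂): 97×2 by 2×11 → 97×11, cost 97·2·11 = 2134; ((T₁ × T₂) × T₃): 97×11 by 11×123 → 97×123, cost 97·11·123 = 131241; cumulative 133375. Total 133375.
Difference: |26568 − 133375| = 106807.

106807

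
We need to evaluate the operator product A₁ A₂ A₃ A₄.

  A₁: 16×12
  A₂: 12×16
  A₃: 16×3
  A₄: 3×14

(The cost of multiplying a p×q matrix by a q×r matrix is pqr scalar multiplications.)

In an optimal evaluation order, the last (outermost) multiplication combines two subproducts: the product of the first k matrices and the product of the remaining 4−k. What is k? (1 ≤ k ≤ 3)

Adjacent pairs: A₁A₂ = 16·12·16 = 3072; A₂A₃ = 12·16·3 = 576; A₃A₄ = 16·3·14 = 672.
Length 3: A₁..A₃: k=1: 0+576+16·12·3=1152; k=2: 3072+0+16·16·3=3840 → min 1152 | A₂..A₄: k=2: 0+672+12·16·14=3360; k=3: 576+0+12·3·14=1080 → min 1080.
Top-level splits: k=1: (A₁..A₁)·(A₂..A₄) → 0+1080+16·12·14 = 3768; k=2: (A₁..A₂)·(A₃..A₄) → 3072+672+16·16·14 = 7328; k=3: (A₁..A₃)·(A₄..A₄) → 1152+0+16·3·14 = 1824.
Best split is after A₃, i.e. k = 3.

3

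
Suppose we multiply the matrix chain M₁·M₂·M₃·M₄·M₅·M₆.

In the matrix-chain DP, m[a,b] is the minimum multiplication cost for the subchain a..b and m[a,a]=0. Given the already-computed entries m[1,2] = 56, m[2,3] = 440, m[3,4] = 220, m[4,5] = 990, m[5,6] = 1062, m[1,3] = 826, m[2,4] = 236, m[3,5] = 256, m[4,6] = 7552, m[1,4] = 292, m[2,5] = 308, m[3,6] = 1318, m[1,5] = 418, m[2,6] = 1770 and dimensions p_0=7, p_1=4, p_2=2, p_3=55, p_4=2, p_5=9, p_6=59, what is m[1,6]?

m[1,6] = min over k∈[1,5] of m[1,k]+m[k+1,6]+p_{0}·p_k·p_{6}.
k=1: 0 + 1770 + 7·4·59 = 3422; k=2: 56 + 1318 + 7·2·59 = 2200; k=3: 826 + 7552 + 7·55·59 = 31093; k=4: 292 + 1062 + 7·2·59 = 2180; k=5: 418 + 0 + 7·9·59 = 4135.
Minimum: 2180 at k=4.

2180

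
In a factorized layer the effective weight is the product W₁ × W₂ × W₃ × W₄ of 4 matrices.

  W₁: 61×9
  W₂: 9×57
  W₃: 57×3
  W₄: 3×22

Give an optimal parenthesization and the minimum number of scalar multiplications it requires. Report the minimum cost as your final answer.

7212

Adjacent pairs: W₁W₂ = 61·9·57 = 31293; W₂W₃ = 9·57·3 = 1539; W₃W₄ = 57·3·22 = 3762.
Length 3: W₁..W₃: k=1: 0+1539+61·9·3=3186; k=2: 31293+0+61·57·3=41724 → min 3186 | W₂..W₄: k=2: 0+3762+9·57·22=15048; k=3: 1539+0+9·3·22=2133 → min 2133.
Length 4: W₁..W₄: k=1: 0+2133+61·9·22=14211; k=2: 31293+3762+61·57·22=111549; k=3: 3186+0+61·3·22=7212 → min 7212.
Optimal parenthesization: ((W₁ × (W₂ × W₃)) × W₄) with cost 7212.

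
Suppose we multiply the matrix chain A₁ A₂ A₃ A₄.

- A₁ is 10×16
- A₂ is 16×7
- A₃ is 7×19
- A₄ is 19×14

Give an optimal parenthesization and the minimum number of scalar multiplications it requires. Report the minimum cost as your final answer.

3962

Adjacent pairs: A₁A₂ = 10·16·7 = 1120; A₂A₃ = 16·7·19 = 2128; A₃A₄ = 7·19·14 = 1862.
Length 3: A₁..A₃: k=1: 0+2128+10·16·19=5168; k=2: 1120+0+10·7·19=2450 → min 2450 | A₂..A₄: k=2: 0+1862+16·7·14=3430; k=3: 2128+0+16·19·14=6384 → min 3430.
Length 4: A₁..A₄: k=1: 0+3430+10·16·14=5670; k=2: 1120+1862+10·7·14=3962; k=3: 2450+0+10·19·14=5110 → min 3962.
Optimal parenthesization: ((A₁ A₂) (A₃ A₄)) with cost 3962.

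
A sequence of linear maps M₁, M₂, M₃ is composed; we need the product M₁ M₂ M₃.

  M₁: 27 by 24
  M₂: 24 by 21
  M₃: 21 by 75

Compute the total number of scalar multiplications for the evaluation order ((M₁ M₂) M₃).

56133

(M₁ M₂): 27×24 by 24×21 → 27×21, cost 27·24·21 = 13608
((M₁ M₂) M₃): 27×21 by 21×75 → 27×75, cost 27·21·75 = 42525; cumulative 56133
Total: 56133 scalar multiplications.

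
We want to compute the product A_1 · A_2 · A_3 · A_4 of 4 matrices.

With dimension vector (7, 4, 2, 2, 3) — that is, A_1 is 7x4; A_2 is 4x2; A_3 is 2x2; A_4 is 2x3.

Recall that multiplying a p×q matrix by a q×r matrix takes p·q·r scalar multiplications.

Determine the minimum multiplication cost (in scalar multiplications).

Adjacent pairs: A_1A_2 = 7·4·2 = 56; A_2A_3 = 4·2·2 = 16; A_3A_4 = 2·2·3 = 12.
Length 3: A_1..A_3: k=1: 0+16+7·4·2=72; k=2: 56+0+7·2·2=84 → min 72 | A_2..A_4: k=2: 0+12+4·2·3=36; k=3: 16+0+4·2·3=40 → min 36.
Length 4: A_1..A_4: k=1: 0+36+7·4·3=120; k=2: 56+12+7·2·3=110; k=3: 72+0+7·2·3=114 → min 110.
Optimal order: ((A_1 · A_2) · (A_3 · A_4)) with cost 110.

110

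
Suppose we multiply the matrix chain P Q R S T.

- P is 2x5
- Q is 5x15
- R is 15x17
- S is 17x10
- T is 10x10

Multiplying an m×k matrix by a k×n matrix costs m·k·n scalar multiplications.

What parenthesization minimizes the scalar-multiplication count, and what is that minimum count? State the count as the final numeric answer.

1200

Adjacent pairs: PQ = 2·5·15 = 150; QR = 5·15·17 = 1275; RS = 15·17·10 = 2550; ST = 17·10·10 = 1700.
Length 3: P..R: k=1: 0+1275+2·5·17=1445; k=2: 150+0+2·15·17=660 → min 660 | Q..S: k=2: 0+2550+5·15·10=3300; k=3: 1275+0+5·17·10=2125 → min 2125 | R..T: k=3: 0+1700+15·17·10=4250; k=4: 2550+0+15·10·10=4050 → min 4050.
Length 4: P..S: k=1: 0+2125+2·5·10=2225; k=2: 150+2550+2·15·10=3000; k=3: 660+0+2·17·10=1000 → min 1000 | Q..T: k=2: 0+4050+5·15·10=4800; k=3: 1275+1700+5·17·10=3825; k=4: 2125+0+5·10·10=2625 → min 2625.
Length 5: P..T: k=1: 0+2625+2·5·10=2725; k=2: 150+4050+2·15·10=4500; k=3: 660+1700+2·17·10=2700; k=4: 1000+0+2·10·10=1200 → min 1200.
Optimal parenthesization: ((((P Q) R) S) T) with cost 1200.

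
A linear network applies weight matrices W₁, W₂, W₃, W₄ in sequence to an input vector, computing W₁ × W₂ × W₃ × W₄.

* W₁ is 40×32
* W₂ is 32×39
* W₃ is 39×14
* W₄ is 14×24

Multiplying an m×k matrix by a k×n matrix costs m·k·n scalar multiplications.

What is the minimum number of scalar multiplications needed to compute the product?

Adjacent pairs: W₁W₂ = 40·32·39 = 49920; W₂W₃ = 32·39·14 = 17472; W₃W₄ = 39·14·24 = 13104.
Length 3: W₁..W₃: k=1: 0+17472+40·32·14=35392; k=2: 49920+0+40·39·14=71760 → min 35392 | W₂..W₄: k=2: 0+13104+32·39·24=43056; k=3: 17472+0+32·14·24=28224 → min 28224.
Length 4: W₁..W₄: k=1: 0+28224+40·32·24=58944; k=2: 49920+13104+40·39·24=100464; k=3: 35392+0+40·14·24=48832 → min 48832.
Optimal order: ((W₁ × (W₂ × W₃)) × W₄) with cost 48832.

48832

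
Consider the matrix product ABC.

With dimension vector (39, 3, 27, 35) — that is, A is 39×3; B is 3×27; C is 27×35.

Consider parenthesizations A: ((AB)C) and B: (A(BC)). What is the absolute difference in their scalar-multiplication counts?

Order A = ((AB)C): (AB): 39×3 by 3×27 → 39×27, cost 39·3·27 = 3159; ((AB)C): 39×27 by 27×35 → 39×35, cost 39·27·35 = 36855; cumulative 40014. Total 40014.
Order B = (A(BC)): (BC): 3×27 by 27×35 → 3×35, cost 3·27·35 = 2835; (A(BC)): 39×3 by 3×35 → 39×35, cost 39·3·35 = 4095; cumulative 6930. Total 6930.
Difference: |40014 − 6930| = 33084.

33084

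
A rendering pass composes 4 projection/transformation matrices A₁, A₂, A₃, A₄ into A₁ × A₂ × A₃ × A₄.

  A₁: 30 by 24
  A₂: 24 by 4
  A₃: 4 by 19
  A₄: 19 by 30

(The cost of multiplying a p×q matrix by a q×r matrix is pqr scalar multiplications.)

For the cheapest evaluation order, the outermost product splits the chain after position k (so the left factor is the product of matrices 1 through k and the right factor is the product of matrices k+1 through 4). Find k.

2

Adjacent pairs: A₁A₂ = 30·24·4 = 2880; A₂A₃ = 24·4·19 = 1824; A₃A₄ = 4·19·30 = 2280.
Length 3: A₁..A₃: k=1: 0+1824+30·24·19=15504; k=2: 2880+0+30·4·19=5160 → min 5160 | A₂..A₄: k=2: 0+2280+24·4·30=5160; k=3: 1824+0+24·19·30=15504 → min 5160.
Top-level splits: k=1: (A₁..A₁)·(A₂..A₄) → 0+5160+30·24·30 = 26760; k=2: (A₁..A₂)·(A₃..A₄) → 2880+2280+30·4·30 = 8760; k=3: (A₁..A₃)·(A₄..A₄) → 5160+0+30·19·30 = 22260.
Best split is after A₂, i.e. k = 2.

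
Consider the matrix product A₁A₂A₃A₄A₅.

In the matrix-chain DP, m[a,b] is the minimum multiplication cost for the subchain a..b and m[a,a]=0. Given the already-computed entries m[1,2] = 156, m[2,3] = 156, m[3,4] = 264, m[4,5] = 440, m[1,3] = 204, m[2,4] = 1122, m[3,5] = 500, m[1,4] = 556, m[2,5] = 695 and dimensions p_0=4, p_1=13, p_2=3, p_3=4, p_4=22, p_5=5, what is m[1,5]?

m[1,5] = min over k∈[1,4] of m[1,k]+m[k+1,5]+p_{0}·p_k·p_{5}.
k=1: 0 + 695 + 4·13·5 = 955; k=2: 156 + 500 + 4·3·5 = 716; k=3: 204 + 440 + 4·4·5 = 724; k=4: 556 + 0 + 4·22·5 = 996.
Minimum: 716 at k=2.

716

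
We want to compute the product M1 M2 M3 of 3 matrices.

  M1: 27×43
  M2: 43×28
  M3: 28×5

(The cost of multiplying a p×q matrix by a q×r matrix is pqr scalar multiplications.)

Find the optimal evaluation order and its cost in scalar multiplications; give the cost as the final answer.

11825

(M1 (M2 M3)): cost 11825.
((M1 M2) M3): cost 36288.
Optimal: (M1 (M2 M3)) with cost 11825.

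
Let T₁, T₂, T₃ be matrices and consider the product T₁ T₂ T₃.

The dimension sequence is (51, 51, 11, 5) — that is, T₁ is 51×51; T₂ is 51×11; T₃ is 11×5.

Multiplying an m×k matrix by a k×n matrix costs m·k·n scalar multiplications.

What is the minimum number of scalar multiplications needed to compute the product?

Order (T₁ (T₂ T₃)): (T₂ T₃): 51×11 by 11×5 → 51×5, cost 51·11·5 = 2805; (T₁ (T₂ T₃)): 51×51 by 51×5 → 51×5, cost 51·51·5 = 13005; cumulative 15810. Total 15810.
Order ((T₁ T₂) T₃): (T₁ T₂): 51×51 by 51×11 → 51×11, cost 51·51·11 = 28611; ((T₁ T₂) T₃): 51×11 by 11×5 → 51×5, cost 51·11·5 = 2805; cumulative 31416. Total 31416.
Minimum: 15810.

15810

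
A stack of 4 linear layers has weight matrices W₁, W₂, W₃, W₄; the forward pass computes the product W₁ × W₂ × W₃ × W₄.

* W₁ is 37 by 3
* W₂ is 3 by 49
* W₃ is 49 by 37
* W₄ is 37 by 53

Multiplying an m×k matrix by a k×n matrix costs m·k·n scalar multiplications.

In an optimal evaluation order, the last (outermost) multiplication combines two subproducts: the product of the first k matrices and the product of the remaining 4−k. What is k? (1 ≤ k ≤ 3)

1

Adjacent pairs: W₁W₂ = 37·3·49 = 5439; W₂W₃ = 3·49·37 = 5439; W₃W₄ = 49·37·53 = 96089.
Length 3: W₁..W₃: k=1: 0+5439+37·3·37=9546; k=2: 5439+0+37·49·37=72520 → min 9546 | W₂..W₄: k=2: 0+96089+3·49·53=103880; k=3: 5439+0+3·37·53=11322 → min 11322.
Top-level splits: k=1: (W₁..W₁)·(W₂..W₄) → 0+11322+37·3·53 = 17205; k=2: (W₁..W₂)·(W₃..W₄) → 5439+96089+37·49·53 = 197617; k=3: (W₁..W₃)·(W₄..W₄) → 9546+0+37·37·53 = 82103.
Best split is after W₁, i.e. k = 1.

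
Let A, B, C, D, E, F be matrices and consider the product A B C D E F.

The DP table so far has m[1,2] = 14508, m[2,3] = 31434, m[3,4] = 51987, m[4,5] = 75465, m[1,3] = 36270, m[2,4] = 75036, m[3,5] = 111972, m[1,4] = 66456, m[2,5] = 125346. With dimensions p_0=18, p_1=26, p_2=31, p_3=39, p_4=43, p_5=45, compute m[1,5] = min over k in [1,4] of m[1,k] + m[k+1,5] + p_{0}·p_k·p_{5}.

m[1,5] = min over k∈[1,4] of m[1,k]+m[k+1,5]+p_{0}·p_k·p_{5}.
k=1: 0 + 125346 + 18·26·45 = 146406; k=2: 14508 + 111972 + 18·31·45 = 151590; k=3: 36270 + 75465 + 18·39·45 = 143325; k=4: 66456 + 0 + 18·43·45 = 101286.
Minimum: 101286 at k=4.

101286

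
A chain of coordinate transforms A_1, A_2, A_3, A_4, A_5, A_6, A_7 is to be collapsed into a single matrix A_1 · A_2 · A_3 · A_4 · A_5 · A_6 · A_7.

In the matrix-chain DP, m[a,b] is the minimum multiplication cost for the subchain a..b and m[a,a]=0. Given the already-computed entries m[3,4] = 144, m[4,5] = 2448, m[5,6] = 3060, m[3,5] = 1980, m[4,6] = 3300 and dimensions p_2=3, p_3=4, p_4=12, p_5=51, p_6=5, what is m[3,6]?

2745

m[3,6] = min over k∈[3,5] of m[3,k]+m[k+1,6]+p_{2}·p_k·p_{6}.
k=3: 0 + 3300 + 3·4·5 = 3360; k=4: 144 + 3060 + 3·12·5 = 3384; k=5: 1980 + 0 + 3·51·5 = 2745.
Minimum: 2745 at k=5.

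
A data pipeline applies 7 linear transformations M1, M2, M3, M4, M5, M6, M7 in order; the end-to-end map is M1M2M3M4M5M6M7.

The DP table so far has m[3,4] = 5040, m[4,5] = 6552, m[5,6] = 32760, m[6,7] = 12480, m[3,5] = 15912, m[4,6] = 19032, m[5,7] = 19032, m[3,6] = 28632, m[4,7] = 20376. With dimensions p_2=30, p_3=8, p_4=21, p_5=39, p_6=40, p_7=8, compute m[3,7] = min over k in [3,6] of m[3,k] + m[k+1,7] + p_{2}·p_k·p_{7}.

22296

m[3,7] = min over k∈[3,6] of m[3,k]+m[k+1,7]+p_{2}·p_k·p_{7}.
k=3: 0 + 20376 + 30·8·8 = 22296; k=4: 5040 + 19032 + 30·21·8 = 29112; k=5: 15912 + 12480 + 30·39·8 = 37752; k=6: 28632 + 0 + 30·40·8 = 38232.
Minimum: 22296 at k=3.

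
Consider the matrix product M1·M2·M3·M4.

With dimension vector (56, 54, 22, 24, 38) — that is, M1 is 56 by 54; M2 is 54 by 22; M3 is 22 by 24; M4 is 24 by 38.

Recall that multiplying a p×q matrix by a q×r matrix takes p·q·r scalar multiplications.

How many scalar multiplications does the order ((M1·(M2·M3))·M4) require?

(M2·M3): 54×22 by 22×24 → 54×24, cost 54·22·24 = 28512
(M1·(M2·M3)): 56×54 by 54×24 → 56×24, cost 56·54·24 = 72576; cumulative 101088
((M1·(M2·M3))·M4): 56×24 by 24×38 → 56×38, cost 56·24·38 = 51072; cumulative 152160
Total: 152160 scalar multiplications.

152160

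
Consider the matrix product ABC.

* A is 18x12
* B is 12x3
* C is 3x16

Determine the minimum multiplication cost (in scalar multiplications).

Order (A(BC)): (BC): 12×3 by 3×16 → 12×16, cost 12·3·16 = 576; (A(BC)): 18×12 by 12×16 → 18×16, cost 18·12·16 = 3456; cumulative 4032. Total 4032.
Order ((AB)C): (AB): 18×12 by 12×3 → 18×3, cost 18·12·3 = 648; ((AB)C): 18×3 by 3×16 → 18×16, cost 18·3·16 = 864; cumulative 1512. Total 1512.
Minimum: 1512.

1512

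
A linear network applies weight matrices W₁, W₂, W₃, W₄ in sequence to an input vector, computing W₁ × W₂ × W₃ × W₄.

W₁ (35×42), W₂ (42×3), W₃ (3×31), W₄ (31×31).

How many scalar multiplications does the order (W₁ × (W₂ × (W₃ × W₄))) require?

(W₃ × W₄): 3×31 by 31×31 → 3×31, cost 3·31·31 = 2883
(W₂ × (W₃ × W₄)): 42×3 by 3×31 → 42×31, cost 42·3·31 = 3906; cumulative 6789
(W₁ × (W₂ × (W₃ × W₄))): 35×42 by 42×31 → 35×31, cost 35·42·31 = 45570; cumulative 52359
Total: 52359 scalar multiplications.

52359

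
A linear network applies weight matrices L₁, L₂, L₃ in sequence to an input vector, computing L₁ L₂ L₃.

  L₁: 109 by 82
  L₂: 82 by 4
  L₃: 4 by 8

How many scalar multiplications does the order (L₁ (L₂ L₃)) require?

(L₂ L₃): 82×4 by 4×8 → 82×8, cost 82·4·8 = 2624
(L₁ (L₂ L₃)): 109×82 by 82×8 → 109×8, cost 109·82·8 = 71504; cumulative 74128
Total: 74128 scalar multiplications.

74128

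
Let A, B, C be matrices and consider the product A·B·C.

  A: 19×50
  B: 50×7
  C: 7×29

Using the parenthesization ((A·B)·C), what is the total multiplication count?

10507

(A·B): 19×50 by 50×7 → 19×7, cost 19·50·7 = 6650
((A·B)·C): 19×7 by 7×29 → 19×29, cost 19·7·29 = 3857; cumulative 10507
Total: 10507 scalar multiplications.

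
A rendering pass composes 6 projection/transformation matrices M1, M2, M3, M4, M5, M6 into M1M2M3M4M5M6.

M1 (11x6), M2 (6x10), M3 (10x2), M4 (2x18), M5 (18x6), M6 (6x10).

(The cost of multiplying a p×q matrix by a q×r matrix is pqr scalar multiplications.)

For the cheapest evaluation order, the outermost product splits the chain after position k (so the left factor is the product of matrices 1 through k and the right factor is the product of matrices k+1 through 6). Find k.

Adjacent pairs: M1M2 = 11·6·10 = 660; M2M3 = 6·10·2 = 120; M3M4 = 10·2·18 = 360; M4M5 = 2·18·6 = 216; M5M6 = 18·6·10 = 1080.
Length 3: M1..M3: k=1: 0+120+11·6·2=252; k=2: 660+0+11·10·2=880 → min 252 | M2..M4: k=2: 0+360+6·10·18=1440; k=3: 120+0+6·2·18=336 → min 336 | M3..M5: k=3: 0+216+10·2·6=336; k=4: 360+0+10·18·6=1440 → min 336 | M4..M6: k=4: 0+1080+2·18·10=1440; k=5: 216+0+2·6·10=336 → min 336.
Length 4: M1..M4: k=1: 0+336+11·6·18=1524; k=2: 660+360+11·10·18=3000; k=3: 252+0+11·2·18=648 → min 648 | M2..M5: k=2: 0+336+6·10·6=696; k=3: 120+216+6·2·6=408; k=4: 336+0+6·18·6=984 → min 408 | M3..M6: k=3: 0+336+10·2·10=536; k=4: 360+1080+10·18·10=3240; k=5: 336+0+10·6·10=936 → min 536.
Length 5: M1..M5: k=1: 0+408+11·6·6=804; k=2: 660+336+11·10·6=1656; k=3: 252+216+11·2·6=600; k=4: 648+0+11·18·6=1836 → min 600 | M2..M6: k=2: 0+536+6·10·10=1136; k=3: 120+336+6·2·10=576; k=4: 336+1080+6·18·10=2496; k=5: 408+0+6·6·10=768 → min 576.
Top-level splits: k=1: (M1..M1)·(M2..M6) → 0+576+11·6·10 = 1236; k=2: (M1..M2)·(M3..M6) → 660+536+11·10·10 = 2296; k=3: (M1..M3)·(M4..M6) → 252+336+11·2·10 = 808; k=4: (M1..M4)·(M5..M6) → 648+1080+11·18·10 = 3708; k=5: (M1..M5)·(M6..M6) → 600+0+11·6·10 = 1260.
Best split is after M3, i.e. k = 3.

3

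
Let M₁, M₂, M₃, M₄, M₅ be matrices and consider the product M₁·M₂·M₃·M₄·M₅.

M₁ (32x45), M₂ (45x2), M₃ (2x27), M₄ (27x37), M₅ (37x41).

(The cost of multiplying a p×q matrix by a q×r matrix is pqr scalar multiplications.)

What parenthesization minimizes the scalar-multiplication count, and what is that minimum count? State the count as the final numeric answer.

10536

Adjacent pairs: M₁M₂ = 32·45·2 = 2880; M₂M₃ = 45·2·27 = 2430; M₃M₄ = 2·27·37 = 1998; M₄M₅ = 27·37·41 = 40959.
Length 3: M₁..M₃: k=1: 0+2430+32·45·27=41310; k=2: 2880+0+32·2·27=4608 → min 4608 | M₂..M₄: k=2: 0+1998+45·2·37=5328; k=3: 2430+0+45·27·37=47385 → min 5328 | M₃..M₅: k=3: 0+40959+2·27·41=43173; k=4: 1998+0+2·37·41=5032 → min 5032.
Length 4: M₁..M₄: k=1: 0+5328+32·45·37=58608; k=2: 2880+1998+32·2·37=7246; k=3: 4608+0+32·27·37=36576 → min 7246 | M₂..M₅: k=2: 0+5032+45·2·41=8722; k=3: 2430+40959+45·27·41=93204; k=4: 5328+0+45·37·41=73593 → min 8722.
Length 5: M₁..M₅: k=1: 0+8722+32·45·41=67762; k=2: 2880+5032+32·2·41=10536; k=3: 4608+40959+32·27·41=80991; k=4: 7246+0+32·37·41=55790 → min 10536.
Optimal parenthesization: ((M₁·M₂)·((M₃·M₄)·M₅)) with cost 10536.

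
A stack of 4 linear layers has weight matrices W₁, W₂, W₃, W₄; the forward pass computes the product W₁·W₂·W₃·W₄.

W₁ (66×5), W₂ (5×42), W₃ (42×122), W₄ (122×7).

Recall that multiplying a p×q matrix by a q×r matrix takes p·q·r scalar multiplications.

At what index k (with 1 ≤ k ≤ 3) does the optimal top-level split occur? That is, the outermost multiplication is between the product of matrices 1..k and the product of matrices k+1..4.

Adjacent pairs: W₁W₂ = 66·5·42 = 13860; W₂W₃ = 5·42·122 = 25620; W₃W₄ = 42·122·7 = 35868.
Length 3: W₁..W₃: k=1: 0+25620+66·5·122=65880; k=2: 13860+0+66·42·122=352044 → min 65880 | W₂..W₄: k=2: 0+35868+5·42·7=37338; k=3: 25620+0+5·122·7=29890 → min 29890.
Top-level splits: k=1: (W₁..W₁)·(W₂..W₄) → 0+29890+66·5·7 = 32200; k=2: (W₁..W₂)·(W₃..W₄) → 13860+35868+66·42·7 = 69132; k=3: (W₁..W₃)·(W₄..W₄) → 65880+0+66·122·7 = 122244.
Best split is after W₁, i.e. k = 1.

1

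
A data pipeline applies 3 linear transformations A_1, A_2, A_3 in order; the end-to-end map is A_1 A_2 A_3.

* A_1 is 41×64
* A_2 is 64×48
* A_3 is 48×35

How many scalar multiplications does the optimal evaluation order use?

194832

Order (A_1 (A_2 A_3)): (A_2 A_3): 64×48 by 48×35 → 64×35, cost 64·48·35 = 107520; (A_1 (A_2 A_3)): 41×64 by 64×35 → 41×35, cost 41·64·35 = 91840; cumulative 199360. Total 199360.
Order ((A_1 A_2) A_3): (A_1 A_2): 41×64 by 64×48 → 41×48, cost 41·64·48 = 125952; ((A_1 A_2) A_3): 41×48 by 48×35 → 41×35, cost 41·48·35 = 68880; cumulative 194832. Total 194832.
Minimum: 194832.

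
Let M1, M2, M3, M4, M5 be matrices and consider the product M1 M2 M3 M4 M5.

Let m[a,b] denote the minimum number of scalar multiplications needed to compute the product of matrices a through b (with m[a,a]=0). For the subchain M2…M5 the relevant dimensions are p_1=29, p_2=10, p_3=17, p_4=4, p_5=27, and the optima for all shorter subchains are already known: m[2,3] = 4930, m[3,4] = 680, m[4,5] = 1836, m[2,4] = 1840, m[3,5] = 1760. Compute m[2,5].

m[2,5] = min over k∈[2,4] of m[2,k]+m[k+1,5]+p_{1}·p_k·p_{5}.
k=2: 0 + 1760 + 29·10·27 = 9590; k=3: 4930 + 1836 + 29·17·27 = 20077; k=4: 1840 + 0 + 29·4·27 = 4972.
Minimum: 4972 at k=4.

4972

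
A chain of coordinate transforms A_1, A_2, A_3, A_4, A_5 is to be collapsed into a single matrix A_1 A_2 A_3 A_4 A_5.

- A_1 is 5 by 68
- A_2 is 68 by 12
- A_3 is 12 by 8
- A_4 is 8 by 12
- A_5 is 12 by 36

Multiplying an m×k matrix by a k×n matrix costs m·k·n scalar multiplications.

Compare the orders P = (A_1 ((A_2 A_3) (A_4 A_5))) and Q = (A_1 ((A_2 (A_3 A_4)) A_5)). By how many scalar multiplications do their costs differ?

Order P = (A_1 ((A_2 A_3) (A_4 A_5))): (A_2 A_3): 68×12 by 12×8 → 68×8, cost 68·12·8 = 6528; (A_4 A_5): 8×12 by 12×36 → 8×36, cost 8·12·36 = 3456; ((A_2 A_3) (A_4 A_5)): 68×8 by 8×36 → 68×36, cost 68·8·36 = 19584; cumulative 29568; (A_1 ((A_2 A_3) (A_4 A_5))): 5×68 by 68×36 → 5×36, cost 5·68·36 = 12240; cumulative 41808. Total 41808.
Order Q = (A_1 ((A_2 (A_3 A_4)) A_5)): (A_3 A_4): 12×8 by 8×12 → 12×12, cost 12·8·12 = 1152; (A_2 (A_3 A_4)): 68×12 by 12×12 → 68×12, cost 68·12·12 = 9792; cumulative 10944; ((A_2 (A_3 A_4)) A_5): 68×12 by 12×36 → 68×36, cost 68·12·36 = 29376; cumulative 40320; (A_1 ((A_2 (A_3 A_4)) A_5)): 5×68 by 68×36 → 5×36, cost 5·68·36 = 12240; cumulative 52560. Total 52560.
Difference: |41808 − 52560| = 10752.

10752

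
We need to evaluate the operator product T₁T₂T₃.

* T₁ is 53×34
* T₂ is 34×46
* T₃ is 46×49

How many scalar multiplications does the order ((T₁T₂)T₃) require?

202354

(T₁T₂): 53×34 by 34×46 → 53×46, cost 53·34·46 = 82892
((T₁T₂)T₃): 53×46 by 46×49 → 53×49, cost 53·46·49 = 119462; cumulative 202354
Total: 202354 scalar multiplications.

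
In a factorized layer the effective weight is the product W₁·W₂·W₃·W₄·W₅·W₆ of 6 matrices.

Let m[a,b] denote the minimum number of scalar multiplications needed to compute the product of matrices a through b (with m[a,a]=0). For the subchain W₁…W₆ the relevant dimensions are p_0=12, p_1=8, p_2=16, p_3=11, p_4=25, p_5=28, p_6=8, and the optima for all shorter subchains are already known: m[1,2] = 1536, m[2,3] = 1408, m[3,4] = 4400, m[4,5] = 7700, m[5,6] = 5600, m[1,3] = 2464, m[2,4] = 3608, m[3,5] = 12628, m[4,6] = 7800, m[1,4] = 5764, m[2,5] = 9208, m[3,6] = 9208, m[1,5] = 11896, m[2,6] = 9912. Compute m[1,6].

m[1,6] = min over k∈[1,5] of m[1,k]+m[k+1,6]+p_{0}·p_k·p_{6}.
k=1: 0 + 9912 + 12·8·8 = 10680; k=2: 1536 + 9208 + 12·16·8 = 12280; k=3: 2464 + 7800 + 12·11·8 = 11320; k=4: 5764 + 5600 + 12·25·8 = 13764; k=5: 11896 + 0 + 12·28·8 = 14584.
Minimum: 10680 at k=1.

10680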